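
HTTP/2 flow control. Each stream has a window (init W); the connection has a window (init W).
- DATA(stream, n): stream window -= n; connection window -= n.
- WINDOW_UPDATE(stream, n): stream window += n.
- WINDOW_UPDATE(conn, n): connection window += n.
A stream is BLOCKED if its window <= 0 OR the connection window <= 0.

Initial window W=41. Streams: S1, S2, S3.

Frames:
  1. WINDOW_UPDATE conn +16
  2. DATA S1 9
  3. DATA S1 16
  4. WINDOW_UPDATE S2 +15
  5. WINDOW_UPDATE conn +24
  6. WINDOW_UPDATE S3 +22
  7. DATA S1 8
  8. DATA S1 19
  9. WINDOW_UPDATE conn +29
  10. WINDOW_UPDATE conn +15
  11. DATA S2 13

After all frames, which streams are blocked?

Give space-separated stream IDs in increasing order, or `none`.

Answer: S1

Derivation:
Op 1: conn=57 S1=41 S2=41 S3=41 blocked=[]
Op 2: conn=48 S1=32 S2=41 S3=41 blocked=[]
Op 3: conn=32 S1=16 S2=41 S3=41 blocked=[]
Op 4: conn=32 S1=16 S2=56 S3=41 blocked=[]
Op 5: conn=56 S1=16 S2=56 S3=41 blocked=[]
Op 6: conn=56 S1=16 S2=56 S3=63 blocked=[]
Op 7: conn=48 S1=8 S2=56 S3=63 blocked=[]
Op 8: conn=29 S1=-11 S2=56 S3=63 blocked=[1]
Op 9: conn=58 S1=-11 S2=56 S3=63 blocked=[1]
Op 10: conn=73 S1=-11 S2=56 S3=63 blocked=[1]
Op 11: conn=60 S1=-11 S2=43 S3=63 blocked=[1]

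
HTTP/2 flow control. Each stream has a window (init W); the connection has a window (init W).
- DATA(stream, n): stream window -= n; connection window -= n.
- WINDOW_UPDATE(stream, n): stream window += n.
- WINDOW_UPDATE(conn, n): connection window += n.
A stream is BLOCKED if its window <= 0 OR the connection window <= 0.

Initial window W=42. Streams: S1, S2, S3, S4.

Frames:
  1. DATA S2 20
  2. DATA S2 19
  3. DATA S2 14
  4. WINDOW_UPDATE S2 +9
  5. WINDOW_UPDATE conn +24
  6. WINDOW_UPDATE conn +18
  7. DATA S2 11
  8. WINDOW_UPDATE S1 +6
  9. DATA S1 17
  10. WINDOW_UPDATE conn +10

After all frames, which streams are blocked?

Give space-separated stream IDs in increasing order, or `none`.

Op 1: conn=22 S1=42 S2=22 S3=42 S4=42 blocked=[]
Op 2: conn=3 S1=42 S2=3 S3=42 S4=42 blocked=[]
Op 3: conn=-11 S1=42 S2=-11 S3=42 S4=42 blocked=[1, 2, 3, 4]
Op 4: conn=-11 S1=42 S2=-2 S3=42 S4=42 blocked=[1, 2, 3, 4]
Op 5: conn=13 S1=42 S2=-2 S3=42 S4=42 blocked=[2]
Op 6: conn=31 S1=42 S2=-2 S3=42 S4=42 blocked=[2]
Op 7: conn=20 S1=42 S2=-13 S3=42 S4=42 blocked=[2]
Op 8: conn=20 S1=48 S2=-13 S3=42 S4=42 blocked=[2]
Op 9: conn=3 S1=31 S2=-13 S3=42 S4=42 blocked=[2]
Op 10: conn=13 S1=31 S2=-13 S3=42 S4=42 blocked=[2]

Answer: S2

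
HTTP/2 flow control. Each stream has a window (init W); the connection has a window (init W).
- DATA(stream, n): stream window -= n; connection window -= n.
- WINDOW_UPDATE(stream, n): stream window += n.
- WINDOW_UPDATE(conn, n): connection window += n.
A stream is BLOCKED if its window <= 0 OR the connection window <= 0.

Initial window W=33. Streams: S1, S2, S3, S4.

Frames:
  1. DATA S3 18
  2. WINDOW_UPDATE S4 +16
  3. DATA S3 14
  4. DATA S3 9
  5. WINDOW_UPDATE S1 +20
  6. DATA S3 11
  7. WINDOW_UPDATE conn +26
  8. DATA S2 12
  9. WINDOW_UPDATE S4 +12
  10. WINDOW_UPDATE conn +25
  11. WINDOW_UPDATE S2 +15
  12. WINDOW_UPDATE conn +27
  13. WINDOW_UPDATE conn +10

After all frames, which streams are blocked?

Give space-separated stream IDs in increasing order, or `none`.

Op 1: conn=15 S1=33 S2=33 S3=15 S4=33 blocked=[]
Op 2: conn=15 S1=33 S2=33 S3=15 S4=49 blocked=[]
Op 3: conn=1 S1=33 S2=33 S3=1 S4=49 blocked=[]
Op 4: conn=-8 S1=33 S2=33 S3=-8 S4=49 blocked=[1, 2, 3, 4]
Op 5: conn=-8 S1=53 S2=33 S3=-8 S4=49 blocked=[1, 2, 3, 4]
Op 6: conn=-19 S1=53 S2=33 S3=-19 S4=49 blocked=[1, 2, 3, 4]
Op 7: conn=7 S1=53 S2=33 S3=-19 S4=49 blocked=[3]
Op 8: conn=-5 S1=53 S2=21 S3=-19 S4=49 blocked=[1, 2, 3, 4]
Op 9: conn=-5 S1=53 S2=21 S3=-19 S4=61 blocked=[1, 2, 3, 4]
Op 10: conn=20 S1=53 S2=21 S3=-19 S4=61 blocked=[3]
Op 11: conn=20 S1=53 S2=36 S3=-19 S4=61 blocked=[3]
Op 12: conn=47 S1=53 S2=36 S3=-19 S4=61 blocked=[3]
Op 13: conn=57 S1=53 S2=36 S3=-19 S4=61 blocked=[3]

Answer: S3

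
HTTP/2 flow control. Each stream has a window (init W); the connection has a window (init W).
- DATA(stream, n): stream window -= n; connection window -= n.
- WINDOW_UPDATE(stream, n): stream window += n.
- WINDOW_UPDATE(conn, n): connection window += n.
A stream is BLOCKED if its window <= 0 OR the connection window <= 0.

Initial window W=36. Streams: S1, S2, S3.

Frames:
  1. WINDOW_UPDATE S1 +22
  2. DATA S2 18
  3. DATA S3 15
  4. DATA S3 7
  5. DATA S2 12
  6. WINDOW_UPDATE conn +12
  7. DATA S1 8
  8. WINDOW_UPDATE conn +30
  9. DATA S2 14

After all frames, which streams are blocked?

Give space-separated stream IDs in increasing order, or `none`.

Op 1: conn=36 S1=58 S2=36 S3=36 blocked=[]
Op 2: conn=18 S1=58 S2=18 S3=36 blocked=[]
Op 3: conn=3 S1=58 S2=18 S3=21 blocked=[]
Op 4: conn=-4 S1=58 S2=18 S3=14 blocked=[1, 2, 3]
Op 5: conn=-16 S1=58 S2=6 S3=14 blocked=[1, 2, 3]
Op 6: conn=-4 S1=58 S2=6 S3=14 blocked=[1, 2, 3]
Op 7: conn=-12 S1=50 S2=6 S3=14 blocked=[1, 2, 3]
Op 8: conn=18 S1=50 S2=6 S3=14 blocked=[]
Op 9: conn=4 S1=50 S2=-8 S3=14 blocked=[2]

Answer: S2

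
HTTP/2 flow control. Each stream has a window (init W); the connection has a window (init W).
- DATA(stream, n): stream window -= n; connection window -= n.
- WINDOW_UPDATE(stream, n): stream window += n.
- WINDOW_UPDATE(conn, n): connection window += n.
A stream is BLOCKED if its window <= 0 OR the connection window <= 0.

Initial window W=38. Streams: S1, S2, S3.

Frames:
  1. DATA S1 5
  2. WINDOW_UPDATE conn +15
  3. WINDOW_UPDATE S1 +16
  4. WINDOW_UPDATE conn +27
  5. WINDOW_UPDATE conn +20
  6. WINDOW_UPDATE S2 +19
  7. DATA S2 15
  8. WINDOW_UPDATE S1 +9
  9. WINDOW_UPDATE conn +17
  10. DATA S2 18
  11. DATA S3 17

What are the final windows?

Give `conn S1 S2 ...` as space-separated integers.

Op 1: conn=33 S1=33 S2=38 S3=38 blocked=[]
Op 2: conn=48 S1=33 S2=38 S3=38 blocked=[]
Op 3: conn=48 S1=49 S2=38 S3=38 blocked=[]
Op 4: conn=75 S1=49 S2=38 S3=38 blocked=[]
Op 5: conn=95 S1=49 S2=38 S3=38 blocked=[]
Op 6: conn=95 S1=49 S2=57 S3=38 blocked=[]
Op 7: conn=80 S1=49 S2=42 S3=38 blocked=[]
Op 8: conn=80 S1=58 S2=42 S3=38 blocked=[]
Op 9: conn=97 S1=58 S2=42 S3=38 blocked=[]
Op 10: conn=79 S1=58 S2=24 S3=38 blocked=[]
Op 11: conn=62 S1=58 S2=24 S3=21 blocked=[]

Answer: 62 58 24 21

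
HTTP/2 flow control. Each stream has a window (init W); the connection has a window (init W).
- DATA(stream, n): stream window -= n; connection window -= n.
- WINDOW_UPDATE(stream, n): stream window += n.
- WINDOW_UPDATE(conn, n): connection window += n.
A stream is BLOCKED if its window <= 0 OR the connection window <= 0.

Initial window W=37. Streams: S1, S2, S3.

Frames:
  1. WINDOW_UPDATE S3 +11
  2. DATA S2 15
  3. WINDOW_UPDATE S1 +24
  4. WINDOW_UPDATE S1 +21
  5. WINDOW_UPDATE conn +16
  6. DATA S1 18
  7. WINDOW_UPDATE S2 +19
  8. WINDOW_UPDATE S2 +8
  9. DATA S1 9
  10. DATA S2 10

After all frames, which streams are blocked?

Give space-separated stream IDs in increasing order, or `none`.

Op 1: conn=37 S1=37 S2=37 S3=48 blocked=[]
Op 2: conn=22 S1=37 S2=22 S3=48 blocked=[]
Op 3: conn=22 S1=61 S2=22 S3=48 blocked=[]
Op 4: conn=22 S1=82 S2=22 S3=48 blocked=[]
Op 5: conn=38 S1=82 S2=22 S3=48 blocked=[]
Op 6: conn=20 S1=64 S2=22 S3=48 blocked=[]
Op 7: conn=20 S1=64 S2=41 S3=48 blocked=[]
Op 8: conn=20 S1=64 S2=49 S3=48 blocked=[]
Op 9: conn=11 S1=55 S2=49 S3=48 blocked=[]
Op 10: conn=1 S1=55 S2=39 S3=48 blocked=[]

Answer: none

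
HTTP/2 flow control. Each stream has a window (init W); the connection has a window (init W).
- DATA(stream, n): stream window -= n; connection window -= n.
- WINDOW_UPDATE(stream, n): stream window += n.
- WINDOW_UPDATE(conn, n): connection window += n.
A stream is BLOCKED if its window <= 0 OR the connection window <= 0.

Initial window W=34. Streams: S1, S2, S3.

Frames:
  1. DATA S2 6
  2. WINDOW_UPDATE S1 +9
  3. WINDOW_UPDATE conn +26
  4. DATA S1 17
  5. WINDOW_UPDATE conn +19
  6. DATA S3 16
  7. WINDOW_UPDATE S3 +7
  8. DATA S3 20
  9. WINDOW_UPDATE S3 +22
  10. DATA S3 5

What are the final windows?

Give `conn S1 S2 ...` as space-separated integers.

Op 1: conn=28 S1=34 S2=28 S3=34 blocked=[]
Op 2: conn=28 S1=43 S2=28 S3=34 blocked=[]
Op 3: conn=54 S1=43 S2=28 S3=34 blocked=[]
Op 4: conn=37 S1=26 S2=28 S3=34 blocked=[]
Op 5: conn=56 S1=26 S2=28 S3=34 blocked=[]
Op 6: conn=40 S1=26 S2=28 S3=18 blocked=[]
Op 7: conn=40 S1=26 S2=28 S3=25 blocked=[]
Op 8: conn=20 S1=26 S2=28 S3=5 blocked=[]
Op 9: conn=20 S1=26 S2=28 S3=27 blocked=[]
Op 10: conn=15 S1=26 S2=28 S3=22 blocked=[]

Answer: 15 26 28 22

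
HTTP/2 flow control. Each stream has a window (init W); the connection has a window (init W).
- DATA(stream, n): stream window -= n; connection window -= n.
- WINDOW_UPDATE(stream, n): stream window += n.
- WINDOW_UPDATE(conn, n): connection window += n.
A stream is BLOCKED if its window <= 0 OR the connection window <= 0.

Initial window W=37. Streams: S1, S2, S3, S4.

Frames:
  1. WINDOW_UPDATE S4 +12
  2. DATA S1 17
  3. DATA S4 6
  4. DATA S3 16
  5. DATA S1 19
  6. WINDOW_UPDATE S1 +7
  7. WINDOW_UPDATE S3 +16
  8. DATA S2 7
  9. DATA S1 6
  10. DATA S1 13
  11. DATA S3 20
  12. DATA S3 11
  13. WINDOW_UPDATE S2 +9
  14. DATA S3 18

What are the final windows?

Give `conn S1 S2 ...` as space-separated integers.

Op 1: conn=37 S1=37 S2=37 S3=37 S4=49 blocked=[]
Op 2: conn=20 S1=20 S2=37 S3=37 S4=49 blocked=[]
Op 3: conn=14 S1=20 S2=37 S3=37 S4=43 blocked=[]
Op 4: conn=-2 S1=20 S2=37 S3=21 S4=43 blocked=[1, 2, 3, 4]
Op 5: conn=-21 S1=1 S2=37 S3=21 S4=43 blocked=[1, 2, 3, 4]
Op 6: conn=-21 S1=8 S2=37 S3=21 S4=43 blocked=[1, 2, 3, 4]
Op 7: conn=-21 S1=8 S2=37 S3=37 S4=43 blocked=[1, 2, 3, 4]
Op 8: conn=-28 S1=8 S2=30 S3=37 S4=43 blocked=[1, 2, 3, 4]
Op 9: conn=-34 S1=2 S2=30 S3=37 S4=43 blocked=[1, 2, 3, 4]
Op 10: conn=-47 S1=-11 S2=30 S3=37 S4=43 blocked=[1, 2, 3, 4]
Op 11: conn=-67 S1=-11 S2=30 S3=17 S4=43 blocked=[1, 2, 3, 4]
Op 12: conn=-78 S1=-11 S2=30 S3=6 S4=43 blocked=[1, 2, 3, 4]
Op 13: conn=-78 S1=-11 S2=39 S3=6 S4=43 blocked=[1, 2, 3, 4]
Op 14: conn=-96 S1=-11 S2=39 S3=-12 S4=43 blocked=[1, 2, 3, 4]

Answer: -96 -11 39 -12 43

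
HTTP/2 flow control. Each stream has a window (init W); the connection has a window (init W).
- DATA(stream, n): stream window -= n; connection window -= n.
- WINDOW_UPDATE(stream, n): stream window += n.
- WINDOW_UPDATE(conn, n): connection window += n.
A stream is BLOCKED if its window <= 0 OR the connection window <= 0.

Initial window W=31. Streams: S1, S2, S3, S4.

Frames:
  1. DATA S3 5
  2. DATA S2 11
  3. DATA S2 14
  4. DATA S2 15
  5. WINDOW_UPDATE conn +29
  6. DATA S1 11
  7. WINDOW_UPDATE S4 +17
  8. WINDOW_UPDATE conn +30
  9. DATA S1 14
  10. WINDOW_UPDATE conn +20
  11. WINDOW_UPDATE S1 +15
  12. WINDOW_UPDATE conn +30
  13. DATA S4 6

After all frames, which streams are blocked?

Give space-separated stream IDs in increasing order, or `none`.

Answer: S2

Derivation:
Op 1: conn=26 S1=31 S2=31 S3=26 S4=31 blocked=[]
Op 2: conn=15 S1=31 S2=20 S3=26 S4=31 blocked=[]
Op 3: conn=1 S1=31 S2=6 S3=26 S4=31 blocked=[]
Op 4: conn=-14 S1=31 S2=-9 S3=26 S4=31 blocked=[1, 2, 3, 4]
Op 5: conn=15 S1=31 S2=-9 S3=26 S4=31 blocked=[2]
Op 6: conn=4 S1=20 S2=-9 S3=26 S4=31 blocked=[2]
Op 7: conn=4 S1=20 S2=-9 S3=26 S4=48 blocked=[2]
Op 8: conn=34 S1=20 S2=-9 S3=26 S4=48 blocked=[2]
Op 9: conn=20 S1=6 S2=-9 S3=26 S4=48 blocked=[2]
Op 10: conn=40 S1=6 S2=-9 S3=26 S4=48 blocked=[2]
Op 11: conn=40 S1=21 S2=-9 S3=26 S4=48 blocked=[2]
Op 12: conn=70 S1=21 S2=-9 S3=26 S4=48 blocked=[2]
Op 13: conn=64 S1=21 S2=-9 S3=26 S4=42 blocked=[2]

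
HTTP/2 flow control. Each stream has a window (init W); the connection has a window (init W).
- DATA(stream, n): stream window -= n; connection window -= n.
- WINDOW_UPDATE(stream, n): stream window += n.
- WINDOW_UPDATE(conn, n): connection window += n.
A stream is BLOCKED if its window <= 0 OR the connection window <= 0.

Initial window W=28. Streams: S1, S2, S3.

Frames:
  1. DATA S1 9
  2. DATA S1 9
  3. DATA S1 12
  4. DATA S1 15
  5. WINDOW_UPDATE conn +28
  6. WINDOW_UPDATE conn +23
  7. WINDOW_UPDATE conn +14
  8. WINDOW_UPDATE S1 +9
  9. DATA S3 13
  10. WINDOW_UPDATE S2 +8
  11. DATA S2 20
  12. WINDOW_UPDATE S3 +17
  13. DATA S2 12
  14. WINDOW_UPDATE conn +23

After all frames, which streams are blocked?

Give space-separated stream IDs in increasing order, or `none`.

Answer: S1

Derivation:
Op 1: conn=19 S1=19 S2=28 S3=28 blocked=[]
Op 2: conn=10 S1=10 S2=28 S3=28 blocked=[]
Op 3: conn=-2 S1=-2 S2=28 S3=28 blocked=[1, 2, 3]
Op 4: conn=-17 S1=-17 S2=28 S3=28 blocked=[1, 2, 3]
Op 5: conn=11 S1=-17 S2=28 S3=28 blocked=[1]
Op 6: conn=34 S1=-17 S2=28 S3=28 blocked=[1]
Op 7: conn=48 S1=-17 S2=28 S3=28 blocked=[1]
Op 8: conn=48 S1=-8 S2=28 S3=28 blocked=[1]
Op 9: conn=35 S1=-8 S2=28 S3=15 blocked=[1]
Op 10: conn=35 S1=-8 S2=36 S3=15 blocked=[1]
Op 11: conn=15 S1=-8 S2=16 S3=15 blocked=[1]
Op 12: conn=15 S1=-8 S2=16 S3=32 blocked=[1]
Op 13: conn=3 S1=-8 S2=4 S3=32 blocked=[1]
Op 14: conn=26 S1=-8 S2=4 S3=32 blocked=[1]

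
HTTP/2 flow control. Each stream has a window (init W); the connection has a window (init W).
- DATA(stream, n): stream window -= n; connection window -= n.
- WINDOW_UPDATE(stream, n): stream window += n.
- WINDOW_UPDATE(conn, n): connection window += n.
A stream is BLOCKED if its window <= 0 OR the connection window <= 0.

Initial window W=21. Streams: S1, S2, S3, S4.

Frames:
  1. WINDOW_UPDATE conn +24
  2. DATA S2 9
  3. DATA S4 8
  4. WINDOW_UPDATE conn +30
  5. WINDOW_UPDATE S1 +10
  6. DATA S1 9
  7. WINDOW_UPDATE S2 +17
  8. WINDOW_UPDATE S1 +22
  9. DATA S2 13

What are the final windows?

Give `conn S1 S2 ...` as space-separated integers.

Answer: 36 44 16 21 13

Derivation:
Op 1: conn=45 S1=21 S2=21 S3=21 S4=21 blocked=[]
Op 2: conn=36 S1=21 S2=12 S3=21 S4=21 blocked=[]
Op 3: conn=28 S1=21 S2=12 S3=21 S4=13 blocked=[]
Op 4: conn=58 S1=21 S2=12 S3=21 S4=13 blocked=[]
Op 5: conn=58 S1=31 S2=12 S3=21 S4=13 blocked=[]
Op 6: conn=49 S1=22 S2=12 S3=21 S4=13 blocked=[]
Op 7: conn=49 S1=22 S2=29 S3=21 S4=13 blocked=[]
Op 8: conn=49 S1=44 S2=29 S3=21 S4=13 blocked=[]
Op 9: conn=36 S1=44 S2=16 S3=21 S4=13 blocked=[]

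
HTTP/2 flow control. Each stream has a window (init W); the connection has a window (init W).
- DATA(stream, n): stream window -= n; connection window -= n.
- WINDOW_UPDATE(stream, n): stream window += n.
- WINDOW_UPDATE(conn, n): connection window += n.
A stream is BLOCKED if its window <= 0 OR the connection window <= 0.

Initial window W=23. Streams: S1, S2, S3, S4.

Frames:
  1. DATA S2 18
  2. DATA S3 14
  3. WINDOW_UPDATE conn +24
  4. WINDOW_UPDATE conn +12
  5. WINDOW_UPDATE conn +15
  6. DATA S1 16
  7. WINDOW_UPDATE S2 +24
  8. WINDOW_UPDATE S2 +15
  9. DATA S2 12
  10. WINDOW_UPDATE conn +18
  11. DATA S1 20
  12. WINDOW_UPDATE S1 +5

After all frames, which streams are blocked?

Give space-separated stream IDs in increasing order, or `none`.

Answer: S1

Derivation:
Op 1: conn=5 S1=23 S2=5 S3=23 S4=23 blocked=[]
Op 2: conn=-9 S1=23 S2=5 S3=9 S4=23 blocked=[1, 2, 3, 4]
Op 3: conn=15 S1=23 S2=5 S3=9 S4=23 blocked=[]
Op 4: conn=27 S1=23 S2=5 S3=9 S4=23 blocked=[]
Op 5: conn=42 S1=23 S2=5 S3=9 S4=23 blocked=[]
Op 6: conn=26 S1=7 S2=5 S3=9 S4=23 blocked=[]
Op 7: conn=26 S1=7 S2=29 S3=9 S4=23 blocked=[]
Op 8: conn=26 S1=7 S2=44 S3=9 S4=23 blocked=[]
Op 9: conn=14 S1=7 S2=32 S3=9 S4=23 blocked=[]
Op 10: conn=32 S1=7 S2=32 S3=9 S4=23 blocked=[]
Op 11: conn=12 S1=-13 S2=32 S3=9 S4=23 blocked=[1]
Op 12: conn=12 S1=-8 S2=32 S3=9 S4=23 blocked=[1]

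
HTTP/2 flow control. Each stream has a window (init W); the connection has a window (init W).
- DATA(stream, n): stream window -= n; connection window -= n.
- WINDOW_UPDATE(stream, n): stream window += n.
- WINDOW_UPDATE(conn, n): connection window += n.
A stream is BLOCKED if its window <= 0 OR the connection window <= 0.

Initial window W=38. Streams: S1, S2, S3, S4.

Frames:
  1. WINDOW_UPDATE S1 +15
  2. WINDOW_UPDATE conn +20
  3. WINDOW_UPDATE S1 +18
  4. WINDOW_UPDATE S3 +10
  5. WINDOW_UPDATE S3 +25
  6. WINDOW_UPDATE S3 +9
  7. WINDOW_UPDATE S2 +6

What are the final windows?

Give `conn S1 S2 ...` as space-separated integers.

Answer: 58 71 44 82 38

Derivation:
Op 1: conn=38 S1=53 S2=38 S3=38 S4=38 blocked=[]
Op 2: conn=58 S1=53 S2=38 S3=38 S4=38 blocked=[]
Op 3: conn=58 S1=71 S2=38 S3=38 S4=38 blocked=[]
Op 4: conn=58 S1=71 S2=38 S3=48 S4=38 blocked=[]
Op 5: conn=58 S1=71 S2=38 S3=73 S4=38 blocked=[]
Op 6: conn=58 S1=71 S2=38 S3=82 S4=38 blocked=[]
Op 7: conn=58 S1=71 S2=44 S3=82 S4=38 blocked=[]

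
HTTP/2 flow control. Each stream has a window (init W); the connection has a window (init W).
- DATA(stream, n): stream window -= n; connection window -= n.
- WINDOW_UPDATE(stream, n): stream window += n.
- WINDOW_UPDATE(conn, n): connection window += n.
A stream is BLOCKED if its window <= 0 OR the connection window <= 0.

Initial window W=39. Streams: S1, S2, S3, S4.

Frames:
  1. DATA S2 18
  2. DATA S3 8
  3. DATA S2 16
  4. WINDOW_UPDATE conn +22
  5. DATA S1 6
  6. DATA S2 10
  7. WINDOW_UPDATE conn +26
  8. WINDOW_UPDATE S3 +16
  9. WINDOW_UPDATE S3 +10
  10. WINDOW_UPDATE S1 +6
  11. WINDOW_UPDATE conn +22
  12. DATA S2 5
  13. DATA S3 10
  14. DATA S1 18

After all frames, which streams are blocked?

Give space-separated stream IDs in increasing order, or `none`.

Op 1: conn=21 S1=39 S2=21 S3=39 S4=39 blocked=[]
Op 2: conn=13 S1=39 S2=21 S3=31 S4=39 blocked=[]
Op 3: conn=-3 S1=39 S2=5 S3=31 S4=39 blocked=[1, 2, 3, 4]
Op 4: conn=19 S1=39 S2=5 S3=31 S4=39 blocked=[]
Op 5: conn=13 S1=33 S2=5 S3=31 S4=39 blocked=[]
Op 6: conn=3 S1=33 S2=-5 S3=31 S4=39 blocked=[2]
Op 7: conn=29 S1=33 S2=-5 S3=31 S4=39 blocked=[2]
Op 8: conn=29 S1=33 S2=-5 S3=47 S4=39 blocked=[2]
Op 9: conn=29 S1=33 S2=-5 S3=57 S4=39 blocked=[2]
Op 10: conn=29 S1=39 S2=-5 S3=57 S4=39 blocked=[2]
Op 11: conn=51 S1=39 S2=-5 S3=57 S4=39 blocked=[2]
Op 12: conn=46 S1=39 S2=-10 S3=57 S4=39 blocked=[2]
Op 13: conn=36 S1=39 S2=-10 S3=47 S4=39 blocked=[2]
Op 14: conn=18 S1=21 S2=-10 S3=47 S4=39 blocked=[2]

Answer: S2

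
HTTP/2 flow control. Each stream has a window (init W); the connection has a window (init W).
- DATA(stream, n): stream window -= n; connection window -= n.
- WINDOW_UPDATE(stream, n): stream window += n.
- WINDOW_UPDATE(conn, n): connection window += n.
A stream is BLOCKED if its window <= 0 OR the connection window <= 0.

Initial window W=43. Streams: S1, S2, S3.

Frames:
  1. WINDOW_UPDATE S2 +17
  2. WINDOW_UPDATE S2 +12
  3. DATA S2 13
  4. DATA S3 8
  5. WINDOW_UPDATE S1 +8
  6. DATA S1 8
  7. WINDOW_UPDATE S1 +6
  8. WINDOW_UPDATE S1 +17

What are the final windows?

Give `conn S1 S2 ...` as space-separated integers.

Op 1: conn=43 S1=43 S2=60 S3=43 blocked=[]
Op 2: conn=43 S1=43 S2=72 S3=43 blocked=[]
Op 3: conn=30 S1=43 S2=59 S3=43 blocked=[]
Op 4: conn=22 S1=43 S2=59 S3=35 blocked=[]
Op 5: conn=22 S1=51 S2=59 S3=35 blocked=[]
Op 6: conn=14 S1=43 S2=59 S3=35 blocked=[]
Op 7: conn=14 S1=49 S2=59 S3=35 blocked=[]
Op 8: conn=14 S1=66 S2=59 S3=35 blocked=[]

Answer: 14 66 59 35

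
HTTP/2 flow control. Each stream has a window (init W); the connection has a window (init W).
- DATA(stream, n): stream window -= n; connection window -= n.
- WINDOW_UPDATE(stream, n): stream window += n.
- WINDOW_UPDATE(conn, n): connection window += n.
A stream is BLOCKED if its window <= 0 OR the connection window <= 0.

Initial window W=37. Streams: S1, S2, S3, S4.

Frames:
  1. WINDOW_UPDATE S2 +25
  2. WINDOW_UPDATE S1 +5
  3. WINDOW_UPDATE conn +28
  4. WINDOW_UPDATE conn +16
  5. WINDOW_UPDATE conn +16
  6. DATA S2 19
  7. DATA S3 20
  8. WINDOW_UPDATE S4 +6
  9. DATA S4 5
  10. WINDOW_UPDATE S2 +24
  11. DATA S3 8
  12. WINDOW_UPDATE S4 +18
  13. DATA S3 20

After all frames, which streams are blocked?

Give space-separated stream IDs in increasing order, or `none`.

Answer: S3

Derivation:
Op 1: conn=37 S1=37 S2=62 S3=37 S4=37 blocked=[]
Op 2: conn=37 S1=42 S2=62 S3=37 S4=37 blocked=[]
Op 3: conn=65 S1=42 S2=62 S3=37 S4=37 blocked=[]
Op 4: conn=81 S1=42 S2=62 S3=37 S4=37 blocked=[]
Op 5: conn=97 S1=42 S2=62 S3=37 S4=37 blocked=[]
Op 6: conn=78 S1=42 S2=43 S3=37 S4=37 blocked=[]
Op 7: conn=58 S1=42 S2=43 S3=17 S4=37 blocked=[]
Op 8: conn=58 S1=42 S2=43 S3=17 S4=43 blocked=[]
Op 9: conn=53 S1=42 S2=43 S3=17 S4=38 blocked=[]
Op 10: conn=53 S1=42 S2=67 S3=17 S4=38 blocked=[]
Op 11: conn=45 S1=42 S2=67 S3=9 S4=38 blocked=[]
Op 12: conn=45 S1=42 S2=67 S3=9 S4=56 blocked=[]
Op 13: conn=25 S1=42 S2=67 S3=-11 S4=56 blocked=[3]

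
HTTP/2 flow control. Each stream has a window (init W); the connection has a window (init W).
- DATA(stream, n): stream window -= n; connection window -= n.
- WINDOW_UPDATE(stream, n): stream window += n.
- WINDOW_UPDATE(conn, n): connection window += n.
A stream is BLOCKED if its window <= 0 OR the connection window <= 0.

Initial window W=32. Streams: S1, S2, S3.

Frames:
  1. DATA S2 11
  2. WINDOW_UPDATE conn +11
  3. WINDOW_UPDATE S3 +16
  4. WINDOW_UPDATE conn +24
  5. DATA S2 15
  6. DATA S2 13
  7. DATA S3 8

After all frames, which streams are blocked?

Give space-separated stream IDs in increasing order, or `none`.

Answer: S2

Derivation:
Op 1: conn=21 S1=32 S2=21 S3=32 blocked=[]
Op 2: conn=32 S1=32 S2=21 S3=32 blocked=[]
Op 3: conn=32 S1=32 S2=21 S3=48 blocked=[]
Op 4: conn=56 S1=32 S2=21 S3=48 blocked=[]
Op 5: conn=41 S1=32 S2=6 S3=48 blocked=[]
Op 6: conn=28 S1=32 S2=-7 S3=48 blocked=[2]
Op 7: conn=20 S1=32 S2=-7 S3=40 blocked=[2]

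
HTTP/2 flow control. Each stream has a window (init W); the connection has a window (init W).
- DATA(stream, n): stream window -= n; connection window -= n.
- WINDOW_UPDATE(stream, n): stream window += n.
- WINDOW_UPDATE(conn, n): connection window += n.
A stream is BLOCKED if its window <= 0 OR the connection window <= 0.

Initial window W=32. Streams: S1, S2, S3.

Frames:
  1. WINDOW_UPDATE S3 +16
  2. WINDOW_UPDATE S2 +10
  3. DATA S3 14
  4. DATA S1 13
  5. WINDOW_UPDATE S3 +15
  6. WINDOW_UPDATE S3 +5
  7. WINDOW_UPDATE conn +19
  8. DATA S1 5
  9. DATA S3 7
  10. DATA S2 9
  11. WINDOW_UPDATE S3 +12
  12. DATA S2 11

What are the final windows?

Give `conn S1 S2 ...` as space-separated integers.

Op 1: conn=32 S1=32 S2=32 S3=48 blocked=[]
Op 2: conn=32 S1=32 S2=42 S3=48 blocked=[]
Op 3: conn=18 S1=32 S2=42 S3=34 blocked=[]
Op 4: conn=5 S1=19 S2=42 S3=34 blocked=[]
Op 5: conn=5 S1=19 S2=42 S3=49 blocked=[]
Op 6: conn=5 S1=19 S2=42 S3=54 blocked=[]
Op 7: conn=24 S1=19 S2=42 S3=54 blocked=[]
Op 8: conn=19 S1=14 S2=42 S3=54 blocked=[]
Op 9: conn=12 S1=14 S2=42 S3=47 blocked=[]
Op 10: conn=3 S1=14 S2=33 S3=47 blocked=[]
Op 11: conn=3 S1=14 S2=33 S3=59 blocked=[]
Op 12: conn=-8 S1=14 S2=22 S3=59 blocked=[1, 2, 3]

Answer: -8 14 22 59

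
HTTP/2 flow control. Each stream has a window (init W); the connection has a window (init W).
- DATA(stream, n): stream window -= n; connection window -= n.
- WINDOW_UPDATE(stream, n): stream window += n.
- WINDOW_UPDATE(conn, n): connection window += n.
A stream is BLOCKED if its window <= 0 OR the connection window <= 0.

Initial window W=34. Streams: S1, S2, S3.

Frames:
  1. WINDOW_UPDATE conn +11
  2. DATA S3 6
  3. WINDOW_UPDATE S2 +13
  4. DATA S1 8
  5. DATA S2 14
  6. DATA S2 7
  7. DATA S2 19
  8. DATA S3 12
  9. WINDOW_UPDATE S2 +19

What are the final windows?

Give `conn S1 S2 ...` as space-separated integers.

Op 1: conn=45 S1=34 S2=34 S3=34 blocked=[]
Op 2: conn=39 S1=34 S2=34 S3=28 blocked=[]
Op 3: conn=39 S1=34 S2=47 S3=28 blocked=[]
Op 4: conn=31 S1=26 S2=47 S3=28 blocked=[]
Op 5: conn=17 S1=26 S2=33 S3=28 blocked=[]
Op 6: conn=10 S1=26 S2=26 S3=28 blocked=[]
Op 7: conn=-9 S1=26 S2=7 S3=28 blocked=[1, 2, 3]
Op 8: conn=-21 S1=26 S2=7 S3=16 blocked=[1, 2, 3]
Op 9: conn=-21 S1=26 S2=26 S3=16 blocked=[1, 2, 3]

Answer: -21 26 26 16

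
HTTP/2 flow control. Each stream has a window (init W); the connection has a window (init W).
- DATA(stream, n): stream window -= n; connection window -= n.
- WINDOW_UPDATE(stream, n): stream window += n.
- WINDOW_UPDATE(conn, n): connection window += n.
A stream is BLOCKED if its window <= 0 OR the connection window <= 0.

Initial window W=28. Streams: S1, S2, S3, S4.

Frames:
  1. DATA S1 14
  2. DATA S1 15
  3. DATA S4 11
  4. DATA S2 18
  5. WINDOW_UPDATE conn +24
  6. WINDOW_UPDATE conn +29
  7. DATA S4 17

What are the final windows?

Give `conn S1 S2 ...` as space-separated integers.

Op 1: conn=14 S1=14 S2=28 S3=28 S4=28 blocked=[]
Op 2: conn=-1 S1=-1 S2=28 S3=28 S4=28 blocked=[1, 2, 3, 4]
Op 3: conn=-12 S1=-1 S2=28 S3=28 S4=17 blocked=[1, 2, 3, 4]
Op 4: conn=-30 S1=-1 S2=10 S3=28 S4=17 blocked=[1, 2, 3, 4]
Op 5: conn=-6 S1=-1 S2=10 S3=28 S4=17 blocked=[1, 2, 3, 4]
Op 6: conn=23 S1=-1 S2=10 S3=28 S4=17 blocked=[1]
Op 7: conn=6 S1=-1 S2=10 S3=28 S4=0 blocked=[1, 4]

Answer: 6 -1 10 28 0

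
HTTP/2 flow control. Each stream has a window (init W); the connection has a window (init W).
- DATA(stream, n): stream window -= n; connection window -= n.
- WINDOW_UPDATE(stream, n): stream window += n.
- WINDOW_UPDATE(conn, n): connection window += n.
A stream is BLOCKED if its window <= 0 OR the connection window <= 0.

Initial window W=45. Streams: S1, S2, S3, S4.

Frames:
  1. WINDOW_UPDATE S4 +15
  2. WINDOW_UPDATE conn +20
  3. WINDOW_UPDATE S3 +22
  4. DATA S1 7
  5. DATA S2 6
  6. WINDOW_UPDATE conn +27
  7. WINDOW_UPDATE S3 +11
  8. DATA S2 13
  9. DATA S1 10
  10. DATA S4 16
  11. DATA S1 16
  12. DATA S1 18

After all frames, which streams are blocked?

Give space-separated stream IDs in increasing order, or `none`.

Answer: S1

Derivation:
Op 1: conn=45 S1=45 S2=45 S3=45 S4=60 blocked=[]
Op 2: conn=65 S1=45 S2=45 S3=45 S4=60 blocked=[]
Op 3: conn=65 S1=45 S2=45 S3=67 S4=60 blocked=[]
Op 4: conn=58 S1=38 S2=45 S3=67 S4=60 blocked=[]
Op 5: conn=52 S1=38 S2=39 S3=67 S4=60 blocked=[]
Op 6: conn=79 S1=38 S2=39 S3=67 S4=60 blocked=[]
Op 7: conn=79 S1=38 S2=39 S3=78 S4=60 blocked=[]
Op 8: conn=66 S1=38 S2=26 S3=78 S4=60 blocked=[]
Op 9: conn=56 S1=28 S2=26 S3=78 S4=60 blocked=[]
Op 10: conn=40 S1=28 S2=26 S3=78 S4=44 blocked=[]
Op 11: conn=24 S1=12 S2=26 S3=78 S4=44 blocked=[]
Op 12: conn=6 S1=-6 S2=26 S3=78 S4=44 blocked=[1]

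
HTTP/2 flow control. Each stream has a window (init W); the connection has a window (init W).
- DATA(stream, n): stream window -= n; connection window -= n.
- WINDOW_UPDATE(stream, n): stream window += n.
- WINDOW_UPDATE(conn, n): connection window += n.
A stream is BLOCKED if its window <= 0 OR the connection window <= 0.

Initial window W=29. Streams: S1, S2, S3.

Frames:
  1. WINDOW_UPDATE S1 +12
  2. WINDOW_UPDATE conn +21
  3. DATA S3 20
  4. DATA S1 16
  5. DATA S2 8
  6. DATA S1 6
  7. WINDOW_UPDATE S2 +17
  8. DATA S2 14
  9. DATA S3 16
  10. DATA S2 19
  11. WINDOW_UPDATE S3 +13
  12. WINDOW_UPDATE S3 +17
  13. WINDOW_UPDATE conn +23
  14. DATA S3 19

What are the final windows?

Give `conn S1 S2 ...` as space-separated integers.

Answer: -45 19 5 4

Derivation:
Op 1: conn=29 S1=41 S2=29 S3=29 blocked=[]
Op 2: conn=50 S1=41 S2=29 S3=29 blocked=[]
Op 3: conn=30 S1=41 S2=29 S3=9 blocked=[]
Op 4: conn=14 S1=25 S2=29 S3=9 blocked=[]
Op 5: conn=6 S1=25 S2=21 S3=9 blocked=[]
Op 6: conn=0 S1=19 S2=21 S3=9 blocked=[1, 2, 3]
Op 7: conn=0 S1=19 S2=38 S3=9 blocked=[1, 2, 3]
Op 8: conn=-14 S1=19 S2=24 S3=9 blocked=[1, 2, 3]
Op 9: conn=-30 S1=19 S2=24 S3=-7 blocked=[1, 2, 3]
Op 10: conn=-49 S1=19 S2=5 S3=-7 blocked=[1, 2, 3]
Op 11: conn=-49 S1=19 S2=5 S3=6 blocked=[1, 2, 3]
Op 12: conn=-49 S1=19 S2=5 S3=23 blocked=[1, 2, 3]
Op 13: conn=-26 S1=19 S2=5 S3=23 blocked=[1, 2, 3]
Op 14: conn=-45 S1=19 S2=5 S3=4 blocked=[1, 2, 3]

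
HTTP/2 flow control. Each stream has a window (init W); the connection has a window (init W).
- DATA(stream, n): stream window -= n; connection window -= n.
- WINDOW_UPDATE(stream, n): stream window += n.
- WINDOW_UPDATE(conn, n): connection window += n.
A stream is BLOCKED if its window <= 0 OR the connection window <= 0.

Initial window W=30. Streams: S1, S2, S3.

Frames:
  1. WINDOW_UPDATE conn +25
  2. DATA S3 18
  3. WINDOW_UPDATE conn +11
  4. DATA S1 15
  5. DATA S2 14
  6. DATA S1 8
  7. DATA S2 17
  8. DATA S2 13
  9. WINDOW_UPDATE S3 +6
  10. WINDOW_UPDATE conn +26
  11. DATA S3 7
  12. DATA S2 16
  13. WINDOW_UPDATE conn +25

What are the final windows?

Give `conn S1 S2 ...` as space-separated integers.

Op 1: conn=55 S1=30 S2=30 S3=30 blocked=[]
Op 2: conn=37 S1=30 S2=30 S3=12 blocked=[]
Op 3: conn=48 S1=30 S2=30 S3=12 blocked=[]
Op 4: conn=33 S1=15 S2=30 S3=12 blocked=[]
Op 5: conn=19 S1=15 S2=16 S3=12 blocked=[]
Op 6: conn=11 S1=7 S2=16 S3=12 blocked=[]
Op 7: conn=-6 S1=7 S2=-1 S3=12 blocked=[1, 2, 3]
Op 8: conn=-19 S1=7 S2=-14 S3=12 blocked=[1, 2, 3]
Op 9: conn=-19 S1=7 S2=-14 S3=18 blocked=[1, 2, 3]
Op 10: conn=7 S1=7 S2=-14 S3=18 blocked=[2]
Op 11: conn=0 S1=7 S2=-14 S3=11 blocked=[1, 2, 3]
Op 12: conn=-16 S1=7 S2=-30 S3=11 blocked=[1, 2, 3]
Op 13: conn=9 S1=7 S2=-30 S3=11 blocked=[2]

Answer: 9 7 -30 11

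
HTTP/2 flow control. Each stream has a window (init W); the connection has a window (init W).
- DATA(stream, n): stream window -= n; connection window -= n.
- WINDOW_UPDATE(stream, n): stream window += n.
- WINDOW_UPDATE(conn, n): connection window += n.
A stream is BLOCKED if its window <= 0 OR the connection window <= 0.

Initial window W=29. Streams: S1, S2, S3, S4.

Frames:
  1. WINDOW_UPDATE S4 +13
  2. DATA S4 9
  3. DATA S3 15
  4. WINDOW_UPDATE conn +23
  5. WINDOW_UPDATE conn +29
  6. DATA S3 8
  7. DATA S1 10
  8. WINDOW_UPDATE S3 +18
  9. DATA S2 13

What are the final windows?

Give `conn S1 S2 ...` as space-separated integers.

Op 1: conn=29 S1=29 S2=29 S3=29 S4=42 blocked=[]
Op 2: conn=20 S1=29 S2=29 S3=29 S4=33 blocked=[]
Op 3: conn=5 S1=29 S2=29 S3=14 S4=33 blocked=[]
Op 4: conn=28 S1=29 S2=29 S3=14 S4=33 blocked=[]
Op 5: conn=57 S1=29 S2=29 S3=14 S4=33 blocked=[]
Op 6: conn=49 S1=29 S2=29 S3=6 S4=33 blocked=[]
Op 7: conn=39 S1=19 S2=29 S3=6 S4=33 blocked=[]
Op 8: conn=39 S1=19 S2=29 S3=24 S4=33 blocked=[]
Op 9: conn=26 S1=19 S2=16 S3=24 S4=33 blocked=[]

Answer: 26 19 16 24 33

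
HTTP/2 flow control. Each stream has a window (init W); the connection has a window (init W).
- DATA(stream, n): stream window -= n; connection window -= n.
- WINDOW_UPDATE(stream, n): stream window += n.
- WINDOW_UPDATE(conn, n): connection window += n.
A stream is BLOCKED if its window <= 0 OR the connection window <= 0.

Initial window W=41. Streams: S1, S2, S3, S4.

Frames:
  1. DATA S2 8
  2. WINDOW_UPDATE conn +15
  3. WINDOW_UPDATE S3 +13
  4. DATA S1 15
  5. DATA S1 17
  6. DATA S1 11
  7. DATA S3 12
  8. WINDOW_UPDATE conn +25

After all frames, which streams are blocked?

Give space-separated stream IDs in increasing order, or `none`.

Op 1: conn=33 S1=41 S2=33 S3=41 S4=41 blocked=[]
Op 2: conn=48 S1=41 S2=33 S3=41 S4=41 blocked=[]
Op 3: conn=48 S1=41 S2=33 S3=54 S4=41 blocked=[]
Op 4: conn=33 S1=26 S2=33 S3=54 S4=41 blocked=[]
Op 5: conn=16 S1=9 S2=33 S3=54 S4=41 blocked=[]
Op 6: conn=5 S1=-2 S2=33 S3=54 S4=41 blocked=[1]
Op 7: conn=-7 S1=-2 S2=33 S3=42 S4=41 blocked=[1, 2, 3, 4]
Op 8: conn=18 S1=-2 S2=33 S3=42 S4=41 blocked=[1]

Answer: S1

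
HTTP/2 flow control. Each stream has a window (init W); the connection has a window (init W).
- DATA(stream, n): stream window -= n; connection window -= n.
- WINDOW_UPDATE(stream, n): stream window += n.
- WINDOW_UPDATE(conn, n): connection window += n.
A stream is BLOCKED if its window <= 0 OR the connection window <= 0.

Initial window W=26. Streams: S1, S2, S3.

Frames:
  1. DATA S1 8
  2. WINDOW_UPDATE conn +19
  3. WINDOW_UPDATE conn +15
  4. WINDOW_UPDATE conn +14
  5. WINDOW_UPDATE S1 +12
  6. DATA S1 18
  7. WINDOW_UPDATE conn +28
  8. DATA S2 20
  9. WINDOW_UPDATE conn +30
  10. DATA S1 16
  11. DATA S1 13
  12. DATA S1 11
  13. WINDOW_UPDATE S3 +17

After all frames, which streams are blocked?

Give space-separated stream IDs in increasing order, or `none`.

Op 1: conn=18 S1=18 S2=26 S3=26 blocked=[]
Op 2: conn=37 S1=18 S2=26 S3=26 blocked=[]
Op 3: conn=52 S1=18 S2=26 S3=26 blocked=[]
Op 4: conn=66 S1=18 S2=26 S3=26 blocked=[]
Op 5: conn=66 S1=30 S2=26 S3=26 blocked=[]
Op 6: conn=48 S1=12 S2=26 S3=26 blocked=[]
Op 7: conn=76 S1=12 S2=26 S3=26 blocked=[]
Op 8: conn=56 S1=12 S2=6 S3=26 blocked=[]
Op 9: conn=86 S1=12 S2=6 S3=26 blocked=[]
Op 10: conn=70 S1=-4 S2=6 S3=26 blocked=[1]
Op 11: conn=57 S1=-17 S2=6 S3=26 blocked=[1]
Op 12: conn=46 S1=-28 S2=6 S3=26 blocked=[1]
Op 13: conn=46 S1=-28 S2=6 S3=43 blocked=[1]

Answer: S1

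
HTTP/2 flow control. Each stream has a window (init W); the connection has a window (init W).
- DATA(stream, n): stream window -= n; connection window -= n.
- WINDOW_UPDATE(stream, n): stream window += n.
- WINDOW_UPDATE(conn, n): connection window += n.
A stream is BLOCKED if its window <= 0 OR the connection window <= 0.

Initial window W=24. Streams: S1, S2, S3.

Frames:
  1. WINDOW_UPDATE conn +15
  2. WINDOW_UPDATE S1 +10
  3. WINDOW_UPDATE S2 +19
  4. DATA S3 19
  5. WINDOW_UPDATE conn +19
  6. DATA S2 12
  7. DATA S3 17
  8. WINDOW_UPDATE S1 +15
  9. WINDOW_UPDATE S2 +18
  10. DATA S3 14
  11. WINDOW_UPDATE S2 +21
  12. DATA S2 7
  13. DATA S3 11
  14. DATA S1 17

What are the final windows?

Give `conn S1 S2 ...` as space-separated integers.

Answer: -39 32 63 -37

Derivation:
Op 1: conn=39 S1=24 S2=24 S3=24 blocked=[]
Op 2: conn=39 S1=34 S2=24 S3=24 blocked=[]
Op 3: conn=39 S1=34 S2=43 S3=24 blocked=[]
Op 4: conn=20 S1=34 S2=43 S3=5 blocked=[]
Op 5: conn=39 S1=34 S2=43 S3=5 blocked=[]
Op 6: conn=27 S1=34 S2=31 S3=5 blocked=[]
Op 7: conn=10 S1=34 S2=31 S3=-12 blocked=[3]
Op 8: conn=10 S1=49 S2=31 S3=-12 blocked=[3]
Op 9: conn=10 S1=49 S2=49 S3=-12 blocked=[3]
Op 10: conn=-4 S1=49 S2=49 S3=-26 blocked=[1, 2, 3]
Op 11: conn=-4 S1=49 S2=70 S3=-26 blocked=[1, 2, 3]
Op 12: conn=-11 S1=49 S2=63 S3=-26 blocked=[1, 2, 3]
Op 13: conn=-22 S1=49 S2=63 S3=-37 blocked=[1, 2, 3]
Op 14: conn=-39 S1=32 S2=63 S3=-37 blocked=[1, 2, 3]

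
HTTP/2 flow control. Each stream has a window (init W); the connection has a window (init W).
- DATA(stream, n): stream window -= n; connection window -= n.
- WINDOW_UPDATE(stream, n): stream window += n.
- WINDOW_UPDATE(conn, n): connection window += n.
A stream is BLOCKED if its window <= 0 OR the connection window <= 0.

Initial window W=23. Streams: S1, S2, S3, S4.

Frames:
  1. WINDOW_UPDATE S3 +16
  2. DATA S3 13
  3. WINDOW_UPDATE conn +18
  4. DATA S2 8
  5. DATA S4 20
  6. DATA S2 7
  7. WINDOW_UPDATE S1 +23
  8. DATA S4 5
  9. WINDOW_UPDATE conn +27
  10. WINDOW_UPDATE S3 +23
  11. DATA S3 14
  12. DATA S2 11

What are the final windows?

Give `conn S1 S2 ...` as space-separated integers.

Op 1: conn=23 S1=23 S2=23 S3=39 S4=23 blocked=[]
Op 2: conn=10 S1=23 S2=23 S3=26 S4=23 blocked=[]
Op 3: conn=28 S1=23 S2=23 S3=26 S4=23 blocked=[]
Op 4: conn=20 S1=23 S2=15 S3=26 S4=23 blocked=[]
Op 5: conn=0 S1=23 S2=15 S3=26 S4=3 blocked=[1, 2, 3, 4]
Op 6: conn=-7 S1=23 S2=8 S3=26 S4=3 blocked=[1, 2, 3, 4]
Op 7: conn=-7 S1=46 S2=8 S3=26 S4=3 blocked=[1, 2, 3, 4]
Op 8: conn=-12 S1=46 S2=8 S3=26 S4=-2 blocked=[1, 2, 3, 4]
Op 9: conn=15 S1=46 S2=8 S3=26 S4=-2 blocked=[4]
Op 10: conn=15 S1=46 S2=8 S3=49 S4=-2 blocked=[4]
Op 11: conn=1 S1=46 S2=8 S3=35 S4=-2 blocked=[4]
Op 12: conn=-10 S1=46 S2=-3 S3=35 S4=-2 blocked=[1, 2, 3, 4]

Answer: -10 46 -3 35 -2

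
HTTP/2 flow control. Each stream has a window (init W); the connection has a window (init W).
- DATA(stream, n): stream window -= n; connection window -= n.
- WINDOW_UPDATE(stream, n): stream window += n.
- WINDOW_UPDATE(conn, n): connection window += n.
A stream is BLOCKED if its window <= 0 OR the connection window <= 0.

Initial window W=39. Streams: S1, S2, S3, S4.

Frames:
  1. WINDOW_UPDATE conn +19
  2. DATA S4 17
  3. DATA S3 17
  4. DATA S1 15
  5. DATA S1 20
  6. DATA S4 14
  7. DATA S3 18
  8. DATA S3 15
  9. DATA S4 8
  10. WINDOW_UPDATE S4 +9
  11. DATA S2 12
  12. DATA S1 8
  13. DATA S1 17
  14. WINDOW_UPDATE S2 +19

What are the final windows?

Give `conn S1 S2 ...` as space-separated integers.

Op 1: conn=58 S1=39 S2=39 S3=39 S4=39 blocked=[]
Op 2: conn=41 S1=39 S2=39 S3=39 S4=22 blocked=[]
Op 3: conn=24 S1=39 S2=39 S3=22 S4=22 blocked=[]
Op 4: conn=9 S1=24 S2=39 S3=22 S4=22 blocked=[]
Op 5: conn=-11 S1=4 S2=39 S3=22 S4=22 blocked=[1, 2, 3, 4]
Op 6: conn=-25 S1=4 S2=39 S3=22 S4=8 blocked=[1, 2, 3, 4]
Op 7: conn=-43 S1=4 S2=39 S3=4 S4=8 blocked=[1, 2, 3, 4]
Op 8: conn=-58 S1=4 S2=39 S3=-11 S4=8 blocked=[1, 2, 3, 4]
Op 9: conn=-66 S1=4 S2=39 S3=-11 S4=0 blocked=[1, 2, 3, 4]
Op 10: conn=-66 S1=4 S2=39 S3=-11 S4=9 blocked=[1, 2, 3, 4]
Op 11: conn=-78 S1=4 S2=27 S3=-11 S4=9 blocked=[1, 2, 3, 4]
Op 12: conn=-86 S1=-4 S2=27 S3=-11 S4=9 blocked=[1, 2, 3, 4]
Op 13: conn=-103 S1=-21 S2=27 S3=-11 S4=9 blocked=[1, 2, 3, 4]
Op 14: conn=-103 S1=-21 S2=46 S3=-11 S4=9 blocked=[1, 2, 3, 4]

Answer: -103 -21 46 -11 9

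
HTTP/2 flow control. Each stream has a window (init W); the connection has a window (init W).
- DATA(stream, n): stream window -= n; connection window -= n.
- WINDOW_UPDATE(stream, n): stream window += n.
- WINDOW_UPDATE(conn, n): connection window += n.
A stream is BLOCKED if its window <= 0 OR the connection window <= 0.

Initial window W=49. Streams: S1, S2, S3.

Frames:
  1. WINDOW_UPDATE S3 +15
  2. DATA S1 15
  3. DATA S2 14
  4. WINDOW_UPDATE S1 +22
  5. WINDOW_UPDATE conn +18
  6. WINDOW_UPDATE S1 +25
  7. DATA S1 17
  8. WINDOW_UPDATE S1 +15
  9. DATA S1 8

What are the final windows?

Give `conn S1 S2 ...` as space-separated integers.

Answer: 13 71 35 64

Derivation:
Op 1: conn=49 S1=49 S2=49 S3=64 blocked=[]
Op 2: conn=34 S1=34 S2=49 S3=64 blocked=[]
Op 3: conn=20 S1=34 S2=35 S3=64 blocked=[]
Op 4: conn=20 S1=56 S2=35 S3=64 blocked=[]
Op 5: conn=38 S1=56 S2=35 S3=64 blocked=[]
Op 6: conn=38 S1=81 S2=35 S3=64 blocked=[]
Op 7: conn=21 S1=64 S2=35 S3=64 blocked=[]
Op 8: conn=21 S1=79 S2=35 S3=64 blocked=[]
Op 9: conn=13 S1=71 S2=35 S3=64 blocked=[]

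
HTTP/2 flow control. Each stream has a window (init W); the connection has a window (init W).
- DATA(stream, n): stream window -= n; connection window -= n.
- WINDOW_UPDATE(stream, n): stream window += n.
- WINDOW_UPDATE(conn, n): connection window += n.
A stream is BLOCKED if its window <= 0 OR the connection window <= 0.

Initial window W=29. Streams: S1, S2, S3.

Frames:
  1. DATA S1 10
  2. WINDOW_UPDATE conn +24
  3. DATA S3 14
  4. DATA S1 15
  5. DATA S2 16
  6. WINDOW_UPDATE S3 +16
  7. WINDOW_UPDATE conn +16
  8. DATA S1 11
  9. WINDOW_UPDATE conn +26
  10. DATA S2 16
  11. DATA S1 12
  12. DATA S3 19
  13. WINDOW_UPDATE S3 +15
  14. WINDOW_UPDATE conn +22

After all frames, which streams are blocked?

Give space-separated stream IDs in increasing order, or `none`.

Answer: S1 S2

Derivation:
Op 1: conn=19 S1=19 S2=29 S3=29 blocked=[]
Op 2: conn=43 S1=19 S2=29 S3=29 blocked=[]
Op 3: conn=29 S1=19 S2=29 S3=15 blocked=[]
Op 4: conn=14 S1=4 S2=29 S3=15 blocked=[]
Op 5: conn=-2 S1=4 S2=13 S3=15 blocked=[1, 2, 3]
Op 6: conn=-2 S1=4 S2=13 S3=31 blocked=[1, 2, 3]
Op 7: conn=14 S1=4 S2=13 S3=31 blocked=[]
Op 8: conn=3 S1=-7 S2=13 S3=31 blocked=[1]
Op 9: conn=29 S1=-7 S2=13 S3=31 blocked=[1]
Op 10: conn=13 S1=-7 S2=-3 S3=31 blocked=[1, 2]
Op 11: conn=1 S1=-19 S2=-3 S3=31 blocked=[1, 2]
Op 12: conn=-18 S1=-19 S2=-3 S3=12 blocked=[1, 2, 3]
Op 13: conn=-18 S1=-19 S2=-3 S3=27 blocked=[1, 2, 3]
Op 14: conn=4 S1=-19 S2=-3 S3=27 blocked=[1, 2]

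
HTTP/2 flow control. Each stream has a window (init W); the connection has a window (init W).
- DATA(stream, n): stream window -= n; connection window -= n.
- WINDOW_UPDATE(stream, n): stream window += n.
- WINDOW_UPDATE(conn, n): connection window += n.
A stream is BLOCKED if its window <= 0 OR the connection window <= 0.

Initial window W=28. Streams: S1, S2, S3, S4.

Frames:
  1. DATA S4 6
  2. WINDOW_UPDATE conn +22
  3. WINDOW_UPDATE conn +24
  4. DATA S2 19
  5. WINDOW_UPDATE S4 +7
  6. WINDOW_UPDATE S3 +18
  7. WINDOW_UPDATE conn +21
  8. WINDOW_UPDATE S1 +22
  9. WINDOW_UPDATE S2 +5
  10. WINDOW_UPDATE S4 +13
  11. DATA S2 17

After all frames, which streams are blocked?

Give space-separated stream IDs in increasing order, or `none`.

Answer: S2

Derivation:
Op 1: conn=22 S1=28 S2=28 S3=28 S4=22 blocked=[]
Op 2: conn=44 S1=28 S2=28 S3=28 S4=22 blocked=[]
Op 3: conn=68 S1=28 S2=28 S3=28 S4=22 blocked=[]
Op 4: conn=49 S1=28 S2=9 S3=28 S4=22 blocked=[]
Op 5: conn=49 S1=28 S2=9 S3=28 S4=29 blocked=[]
Op 6: conn=49 S1=28 S2=9 S3=46 S4=29 blocked=[]
Op 7: conn=70 S1=28 S2=9 S3=46 S4=29 blocked=[]
Op 8: conn=70 S1=50 S2=9 S3=46 S4=29 blocked=[]
Op 9: conn=70 S1=50 S2=14 S3=46 S4=29 blocked=[]
Op 10: conn=70 S1=50 S2=14 S3=46 S4=42 blocked=[]
Op 11: conn=53 S1=50 S2=-3 S3=46 S4=42 blocked=[2]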